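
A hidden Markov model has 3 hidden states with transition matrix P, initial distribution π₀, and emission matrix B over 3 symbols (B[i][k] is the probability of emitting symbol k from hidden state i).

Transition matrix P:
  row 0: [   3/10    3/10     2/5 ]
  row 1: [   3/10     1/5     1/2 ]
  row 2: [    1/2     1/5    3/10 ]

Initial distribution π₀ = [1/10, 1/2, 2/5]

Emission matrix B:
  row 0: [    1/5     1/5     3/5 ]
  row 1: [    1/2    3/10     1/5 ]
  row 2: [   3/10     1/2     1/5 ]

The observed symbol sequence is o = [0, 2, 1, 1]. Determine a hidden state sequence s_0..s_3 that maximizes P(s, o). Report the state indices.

path = [1, 0, 2, 2]

t=0: δ = [2.000e-02, 2.500e-01, 1.200e-01]  (obs o_0=0)
t=1: δ = [4.500e-02, 1.000e-02, 2.500e-02]  ψ = [1, 1, 1]  (obs o_1=2)
t=2: δ = [2.700e-03, 4.050e-03, 9.000e-03]  ψ = [0, 0, 0]  (obs o_2=1)
t=3: δ = [9.000e-04, 5.400e-04, 1.350e-03]  ψ = [2, 2, 2]  (obs o_3=1)
backtrack: best end state = 2; path = [1, 0, 2, 2]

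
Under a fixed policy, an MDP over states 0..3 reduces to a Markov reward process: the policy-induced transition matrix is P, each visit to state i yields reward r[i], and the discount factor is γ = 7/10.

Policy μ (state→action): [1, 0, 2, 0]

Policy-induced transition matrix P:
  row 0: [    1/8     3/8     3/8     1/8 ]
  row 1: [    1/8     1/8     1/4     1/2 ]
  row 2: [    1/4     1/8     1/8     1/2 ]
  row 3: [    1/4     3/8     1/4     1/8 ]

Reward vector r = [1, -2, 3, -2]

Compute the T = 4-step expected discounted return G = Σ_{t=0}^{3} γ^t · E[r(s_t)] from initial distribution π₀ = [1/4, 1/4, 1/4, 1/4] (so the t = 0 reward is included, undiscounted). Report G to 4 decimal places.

G = -0.2981

t=0: π = [0.2500, 0.2500, 0.2500, 0.2500], E[r] = 0.0000, γ^t·E[r] = 0.000000, running G = 0.000000
t=1: π = [0.1875, 0.2500, 0.2500, 0.3125], E[r] = -0.1875, γ^t·E[r] = -0.131250, running G = -0.131250
t=2: π = [0.1953, 0.2500, 0.2422, 0.3125], E[r] = -0.2031, γ^t·E[r] = -0.099531, running G = -0.230781
t=3: π = [0.1943, 0.2520, 0.2441, 0.3096], E[r] = -0.1963, γ^t·E[r] = -0.067327, running G = -0.298108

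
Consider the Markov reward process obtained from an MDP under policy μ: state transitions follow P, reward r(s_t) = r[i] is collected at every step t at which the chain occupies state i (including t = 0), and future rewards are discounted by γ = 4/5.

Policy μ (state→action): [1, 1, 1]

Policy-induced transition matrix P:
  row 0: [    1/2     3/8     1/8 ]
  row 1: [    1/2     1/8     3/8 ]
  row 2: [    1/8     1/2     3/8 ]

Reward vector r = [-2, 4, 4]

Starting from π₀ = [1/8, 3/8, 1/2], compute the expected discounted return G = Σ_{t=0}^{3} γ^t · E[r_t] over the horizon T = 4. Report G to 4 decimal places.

t=0: π = [0.1250, 0.3750, 0.5000], E[r] = 3.2500, γ^t·E[r] = 3.250000, running G = 3.250000
t=1: π = [0.3125, 0.3438, 0.3438], E[r] = 2.1250, γ^t·E[r] = 1.700000, running G = 4.950000
t=2: π = [0.3711, 0.3320, 0.2969], E[r] = 1.7734, γ^t·E[r] = 1.135000, running G = 6.085000
t=3: π = [0.3887, 0.3291, 0.2822], E[r] = 1.6680, γ^t·E[r] = 0.854000, running G = 6.939000

G = 6.9390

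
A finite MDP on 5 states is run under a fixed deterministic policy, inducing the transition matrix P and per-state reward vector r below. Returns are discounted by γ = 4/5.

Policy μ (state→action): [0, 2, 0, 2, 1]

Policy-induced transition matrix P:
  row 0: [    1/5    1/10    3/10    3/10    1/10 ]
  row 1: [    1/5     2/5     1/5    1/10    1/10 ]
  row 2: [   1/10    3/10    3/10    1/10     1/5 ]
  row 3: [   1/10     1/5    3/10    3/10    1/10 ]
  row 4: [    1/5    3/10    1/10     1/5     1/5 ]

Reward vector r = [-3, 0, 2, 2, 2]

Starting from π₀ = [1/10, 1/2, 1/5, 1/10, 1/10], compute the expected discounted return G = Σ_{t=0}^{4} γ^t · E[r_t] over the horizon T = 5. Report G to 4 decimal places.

t=0: π = [0.1000, 0.5000, 0.2000, 0.1000, 0.1000], E[r] = 0.5000, γ^t·E[r] = 0.500000, running G = 0.500000
t=1: π = [0.1700, 0.3200, 0.2300, 0.1500, 0.1300], E[r] = 0.5100, γ^t·E[r] = 0.408000, running G = 0.908000
t=2: π = [0.1620, 0.2830, 0.2420, 0.1770, 0.1360], E[r] = 0.6240, γ^t·E[r] = 0.399360, running G = 1.307360
t=3: π = [0.1581, 0.2782, 0.2445, 0.1814, 0.1378], E[r] = 0.6531, γ^t·E[r] = 0.334387, running G = 1.641747
t=4: π = [0.1574, 0.2781, 0.2446, 0.1817, 0.1382], E[r] = 0.6568, γ^t·E[r] = 0.269038, running G = 1.910785

G = 1.9108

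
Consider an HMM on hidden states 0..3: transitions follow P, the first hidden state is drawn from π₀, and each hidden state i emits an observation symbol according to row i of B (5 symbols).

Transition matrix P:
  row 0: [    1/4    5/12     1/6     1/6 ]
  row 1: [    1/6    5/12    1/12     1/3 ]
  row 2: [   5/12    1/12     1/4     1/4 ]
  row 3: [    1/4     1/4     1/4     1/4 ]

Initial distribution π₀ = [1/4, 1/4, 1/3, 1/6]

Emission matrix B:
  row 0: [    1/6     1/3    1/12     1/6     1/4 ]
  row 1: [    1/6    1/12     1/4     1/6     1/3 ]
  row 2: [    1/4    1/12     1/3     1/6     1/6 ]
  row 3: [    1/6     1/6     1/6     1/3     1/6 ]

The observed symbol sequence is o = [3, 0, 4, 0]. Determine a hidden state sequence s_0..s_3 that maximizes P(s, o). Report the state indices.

path = [2, 0, 1, 1]

t=0: δ = [4.167e-02, 4.167e-02, 5.556e-02, 5.556e-02]  (obs o_0=3)
t=1: δ = [3.858e-03, 2.894e-03, 3.472e-03, 2.315e-03]  ψ = [2, 0, 2, 1]  (obs o_1=0)
t=2: δ = [3.617e-04, 5.358e-04, 1.447e-04, 1.608e-04]  ψ = [2, 0, 2, 1]  (obs o_2=4)
t=3: δ = [1.507e-05, 3.721e-05, 1.507e-05, 2.977e-05]  ψ = [0, 1, 0, 1]  (obs o_3=0)
backtrack: best end state = 1; path = [2, 0, 1, 1]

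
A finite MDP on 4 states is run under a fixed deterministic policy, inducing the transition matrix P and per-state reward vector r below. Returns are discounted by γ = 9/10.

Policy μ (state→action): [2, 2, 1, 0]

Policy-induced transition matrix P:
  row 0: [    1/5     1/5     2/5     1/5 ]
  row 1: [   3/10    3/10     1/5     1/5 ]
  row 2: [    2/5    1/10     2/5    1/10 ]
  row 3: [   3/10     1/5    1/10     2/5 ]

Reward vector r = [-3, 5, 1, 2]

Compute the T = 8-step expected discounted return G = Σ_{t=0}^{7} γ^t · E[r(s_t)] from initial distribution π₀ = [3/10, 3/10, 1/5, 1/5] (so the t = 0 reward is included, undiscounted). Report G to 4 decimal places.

t=0: π = [0.3000, 0.3000, 0.2000, 0.2000], E[r] = 1.2000, γ^t·E[r] = 1.200000, running G = 1.200000
t=1: π = [0.2900, 0.2100, 0.2800, 0.2200], E[r] = 0.9000, γ^t·E[r] = 0.810000, running G = 2.010000
t=2: π = [0.2990, 0.1930, 0.2920, 0.2160], E[r] = 0.7920, γ^t·E[r] = 0.641520, running G = 2.651520
t=3: π = [0.2993, 0.1901, 0.2966, 0.2140], E[r] = 0.7772, γ^t·E[r] = 0.566579, running G = 3.218099
t=4: π = [0.2997, 0.1894, 0.2978, 0.2131], E[r] = 0.7716, γ^t·E[r] = 0.506260, running G = 3.724359
t=5: π = [0.2998, 0.1892, 0.2982, 0.2129], E[r] = 0.7703, γ^t·E[r] = 0.454830, running G = 4.179188
t=6: π = [0.2998, 0.1891, 0.2983, 0.2128], E[r] = 0.7698, γ^t·E[r] = 0.409096, running G = 4.588284
t=7: π = [0.2998, 0.1891, 0.2984, 0.2127], E[r] = 0.7696, γ^t·E[r] = 0.368117, running G = 4.956401

G = 4.9564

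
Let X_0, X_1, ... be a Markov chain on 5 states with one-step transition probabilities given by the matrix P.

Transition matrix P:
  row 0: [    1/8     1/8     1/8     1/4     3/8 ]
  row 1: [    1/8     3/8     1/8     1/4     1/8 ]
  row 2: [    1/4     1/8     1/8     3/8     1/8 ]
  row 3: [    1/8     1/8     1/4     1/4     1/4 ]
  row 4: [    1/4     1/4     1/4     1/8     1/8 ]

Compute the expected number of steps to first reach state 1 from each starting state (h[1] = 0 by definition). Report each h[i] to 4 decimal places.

First-step conditioning: h[1] = 0; for i ≠ 1, h[i] = 1 + Σ_k P[i][k]·h[k].
  h[0] = 1 + 1/8·h[0] + 1/8·h[2] + 1/4·h[3] + 3/8·h[4]
  h[2] = 1 + 1/4·h[0] + 1/8·h[2] + 3/8·h[3] + 1/8·h[4]
  h[3] = 1 + 1/8·h[0] + 1/4·h[2] + 1/4·h[3] + 1/4·h[4]
  h[4] = 1 + 1/4·h[0] + 1/4·h[2] + 1/8·h[3] + 1/8·h[4]
Solving the 4×4 linear system over states ≠ 1 gives exactly h = [5096/789, 0, 1744/263, 5176/789, 4592/789] (h[1] = 0 is the target).

h = [6.4588, 0.0000, 6.6312, 6.5602, 5.8200]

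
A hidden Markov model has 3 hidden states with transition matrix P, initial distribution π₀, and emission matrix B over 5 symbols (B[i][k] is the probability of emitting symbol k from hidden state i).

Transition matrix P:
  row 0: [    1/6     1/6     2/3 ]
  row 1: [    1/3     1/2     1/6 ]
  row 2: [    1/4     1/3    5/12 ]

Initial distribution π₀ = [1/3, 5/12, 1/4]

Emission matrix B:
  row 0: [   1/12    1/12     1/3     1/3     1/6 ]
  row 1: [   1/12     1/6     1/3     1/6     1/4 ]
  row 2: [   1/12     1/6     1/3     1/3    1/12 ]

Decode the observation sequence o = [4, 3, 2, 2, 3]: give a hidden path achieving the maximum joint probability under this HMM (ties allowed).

t=0: δ = [5.556e-02, 1.042e-01, 2.083e-02]  (obs o_0=4)
t=1: δ = [1.157e-02, 8.681e-03, 1.235e-02]  ψ = [1, 1, 0]  (obs o_1=3)
t=2: δ = [1.029e-03, 1.447e-03, 2.572e-03]  ψ = [2, 1, 0]  (obs o_2=2)
t=3: δ = [2.143e-04, 2.858e-04, 3.572e-04]  ψ = [2, 2, 2]  (obs o_3=2)
t=4: δ = [3.175e-05, 2.381e-05, 4.961e-05]  ψ = [1, 1, 2]  (obs o_4=3)
backtrack: best end state = 2; path = [1, 0, 2, 2, 2]

path = [1, 0, 2, 2, 2]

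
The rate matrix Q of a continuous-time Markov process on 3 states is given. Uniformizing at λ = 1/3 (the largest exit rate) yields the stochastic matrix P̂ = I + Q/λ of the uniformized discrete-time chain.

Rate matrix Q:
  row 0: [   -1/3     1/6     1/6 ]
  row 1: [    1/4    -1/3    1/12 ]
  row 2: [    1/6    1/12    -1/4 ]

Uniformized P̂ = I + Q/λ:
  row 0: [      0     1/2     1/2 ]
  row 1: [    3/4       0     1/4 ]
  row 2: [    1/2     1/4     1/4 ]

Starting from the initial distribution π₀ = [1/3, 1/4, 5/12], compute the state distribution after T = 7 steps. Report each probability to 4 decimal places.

t=0: π = [0.3333, 0.2500, 0.4167]
t=1: π = [0.3958, 0.2708, 0.3333]
t=2: π = [0.3698, 0.2813, 0.3490]
t=3: π = [0.3854, 0.2721, 0.3424]
t=4: π = [0.3753, 0.2783, 0.3464]
t=5: π = [0.3819, 0.2743, 0.3438]
t=6: π = [0.3776, 0.2769, 0.3455]
t=7: π = [0.3804, 0.2752, 0.3444]

π = [0.3804, 0.2752, 0.3444]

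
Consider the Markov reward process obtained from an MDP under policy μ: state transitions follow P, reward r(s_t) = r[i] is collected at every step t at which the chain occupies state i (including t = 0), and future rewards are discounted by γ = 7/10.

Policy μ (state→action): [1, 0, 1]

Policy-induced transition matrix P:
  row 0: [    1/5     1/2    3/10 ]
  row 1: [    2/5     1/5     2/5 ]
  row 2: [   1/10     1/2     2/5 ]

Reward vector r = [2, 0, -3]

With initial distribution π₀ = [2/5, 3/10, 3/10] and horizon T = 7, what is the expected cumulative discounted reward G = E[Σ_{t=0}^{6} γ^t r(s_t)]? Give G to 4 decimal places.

t=0: π = [0.4000, 0.3000, 0.3000], E[r] = -0.1000, γ^t·E[r] = -0.100000, running G = -0.100000
t=1: π = [0.2300, 0.4100, 0.3600], E[r] = -0.6200, γ^t·E[r] = -0.434000, running G = -0.534000
t=2: π = [0.2460, 0.3770, 0.3770], E[r] = -0.6390, γ^t·E[r] = -0.313110, running G = -0.847110
t=3: π = [0.2377, 0.3869, 0.3754], E[r] = -0.6508, γ^t·E[r] = -0.223224, running G = -1.070334
t=4: π = [0.2398, 0.3839, 0.3762], E[r] = -0.6490, γ^t·E[r] = -0.155827, running G = -1.226162
t=5: π = [0.2392, 0.3848, 0.3760], E[r] = -0.6497, γ^t·E[r] = -0.109199, running G = -1.335360
t=6: π = [0.2394, 0.3846, 0.3761], E[r] = -0.6495, γ^t·E[r] = -0.076416, running G = -1.411777

G = -1.4118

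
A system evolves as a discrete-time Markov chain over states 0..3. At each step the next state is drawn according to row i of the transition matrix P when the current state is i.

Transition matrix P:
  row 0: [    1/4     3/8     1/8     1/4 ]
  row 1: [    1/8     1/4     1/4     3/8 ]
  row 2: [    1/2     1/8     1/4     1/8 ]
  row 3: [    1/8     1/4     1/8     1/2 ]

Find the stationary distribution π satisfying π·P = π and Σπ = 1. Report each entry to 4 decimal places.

Balance equations π_j = Σ_i π_i·P[i][j]:
  π_0 = 1/4·π_0 + 1/8·π_1 + 1/2·π_2 + 1/8·π_3
  π_1 = 3/8·π_0 + 1/4·π_1 + 1/8·π_2 + 1/4·π_3
  π_2 = 1/8·π_0 + 1/4·π_1 + 1/4·π_2 + 1/8·π_3
  normalize: π_0 + π_1 + π_2 + π_3 = 1
Solving the linear system gives exactly π = [29/132, 101/396, 71/396, 137/396].

π = [0.2197, 0.2551, 0.1793, 0.3460]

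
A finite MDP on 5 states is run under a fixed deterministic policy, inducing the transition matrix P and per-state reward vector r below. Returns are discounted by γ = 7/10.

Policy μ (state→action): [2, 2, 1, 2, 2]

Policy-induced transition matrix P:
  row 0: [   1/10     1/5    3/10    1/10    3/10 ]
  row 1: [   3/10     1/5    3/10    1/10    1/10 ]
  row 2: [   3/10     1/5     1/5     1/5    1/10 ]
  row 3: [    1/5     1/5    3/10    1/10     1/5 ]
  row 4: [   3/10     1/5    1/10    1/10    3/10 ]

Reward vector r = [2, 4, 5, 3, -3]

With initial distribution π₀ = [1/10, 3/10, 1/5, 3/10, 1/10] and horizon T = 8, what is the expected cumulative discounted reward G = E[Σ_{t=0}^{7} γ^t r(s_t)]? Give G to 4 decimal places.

G = 7.9497

t=0: π = [0.1000, 0.3000, 0.2000, 0.3000, 0.1000], E[r] = 3.0000, γ^t·E[r] = 3.000000, running G = 3.000000
t=1: π = [0.2500, 0.2000, 0.2600, 0.1200, 0.1700], E[r] = 2.4500, γ^t·E[r] = 1.715000, running G = 4.715000
t=2: π = [0.2380, 0.2000, 0.2400, 0.1260, 0.1960], E[r] = 2.2660, γ^t·E[r] = 1.110340, running G = 5.825340
t=3: π = [0.2398, 0.2000, 0.2368, 0.1240, 0.1994], E[r] = 2.2374, γ^t·E[r] = 0.767428, running G = 6.592768
t=4: π = [0.2396, 0.2000, 0.2364, 0.1237, 0.2002], E[r] = 2.2318, γ^t·E[r] = 0.535855, running G = 7.128623
t=5: π = [0.2397, 0.2000, 0.2363, 0.1236, 0.2003], E[r] = 2.2308, γ^t·E[r] = 0.374939, running G = 7.503562
t=6: π = [0.2397, 0.2000, 0.2363, 0.1236, 0.2004], E[r] = 2.2307, γ^t·E[r] = 0.262435, running G = 7.765997
t=7: π = [0.2397, 0.2000, 0.2363, 0.1236, 0.2004], E[r] = 2.2306, γ^t·E[r] = 0.183702, running G = 7.949699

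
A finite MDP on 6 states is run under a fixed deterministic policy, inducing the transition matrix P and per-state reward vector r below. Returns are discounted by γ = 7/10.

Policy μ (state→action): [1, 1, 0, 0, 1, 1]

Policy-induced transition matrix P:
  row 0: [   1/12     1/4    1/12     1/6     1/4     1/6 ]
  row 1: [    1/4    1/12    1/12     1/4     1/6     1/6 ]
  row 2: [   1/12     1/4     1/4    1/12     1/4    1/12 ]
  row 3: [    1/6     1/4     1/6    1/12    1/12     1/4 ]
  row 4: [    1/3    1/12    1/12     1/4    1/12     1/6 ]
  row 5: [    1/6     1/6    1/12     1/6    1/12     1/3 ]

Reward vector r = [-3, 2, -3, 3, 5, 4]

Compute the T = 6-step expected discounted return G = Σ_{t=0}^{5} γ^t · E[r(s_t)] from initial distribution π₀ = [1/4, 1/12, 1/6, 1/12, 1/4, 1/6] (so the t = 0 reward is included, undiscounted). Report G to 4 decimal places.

G = 4.0517

t=0: π = [0.2500, 0.0833, 0.1667, 0.0833, 0.2500, 0.1667], E[r] = 1.0833, γ^t·E[r] = 1.083333, running G = 1.083333
t=1: π = [0.1806, 0.1806, 0.1181, 0.1736, 0.1597, 0.1875], E[r] = 1.5347, γ^t·E[r] = 1.074306, running G = 2.157639
t=2: π = [0.1834, 0.1777, 0.1175, 0.1707, 0.1481, 0.2025], E[r] = 1.5156, γ^t·E[r] = 0.742656, running G = 2.900295
t=3: π = [0.1811, 0.1788, 0.1171, 0.1698, 0.1483, 0.2049], E[r] = 1.5333, γ^t·E[r] = 0.525913, running G = 3.426209
t=4: π = [0.1814, 0.1784, 0.1170, 0.1700, 0.1479, 0.2052], E[r] = 1.5320, γ^t·E[r] = 0.367842, running G = 3.794051
t=5: π = [0.1813, 0.1785, 0.1170, 0.1699, 0.1479, 0.2053], E[r] = 1.5327, γ^t·E[r] = 0.257604, running G = 4.051655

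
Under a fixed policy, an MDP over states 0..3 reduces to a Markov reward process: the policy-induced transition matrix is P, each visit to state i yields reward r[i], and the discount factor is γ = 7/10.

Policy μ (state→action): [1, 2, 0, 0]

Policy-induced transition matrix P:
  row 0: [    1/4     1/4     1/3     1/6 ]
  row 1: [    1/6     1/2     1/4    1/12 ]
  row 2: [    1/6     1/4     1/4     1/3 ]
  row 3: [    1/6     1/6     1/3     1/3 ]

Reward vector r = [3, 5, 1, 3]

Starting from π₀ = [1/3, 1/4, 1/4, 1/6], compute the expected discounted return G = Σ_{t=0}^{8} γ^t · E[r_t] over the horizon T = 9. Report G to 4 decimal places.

t=0: π = [0.3333, 0.2500, 0.2500, 0.1667], E[r] = 3.0000, γ^t·E[r] = 3.000000, running G = 3.000000
t=1: π = [0.1944, 0.2986, 0.2917, 0.2153], E[r] = 3.0139, γ^t·E[r] = 2.109722, running G = 5.109722
t=2: π = [0.1829, 0.3067, 0.2841, 0.2263], E[r] = 3.0451, γ^t·E[r] = 1.492118, running G = 6.601840
t=3: π = [0.1819, 0.3078, 0.2841, 0.2262], E[r] = 3.0475, γ^t·E[r] = 1.045277, running G = 7.647117
t=4: π = [0.1818, 0.3081, 0.2840, 0.2261], E[r] = 3.0482, γ^t·E[r] = 0.731873, running G = 8.378990
t=5: π = [0.1818, 0.3082, 0.2840, 0.2260], E[r] = 3.0484, γ^t·E[r] = 0.512344, running G = 8.891334
t=6: π = [0.1818, 0.3082, 0.2840, 0.2260], E[r] = 3.0485, γ^t·E[r] = 0.358648, running G = 9.249982
t=7: π = [0.1818, 0.3082, 0.2840, 0.2260], E[r] = 3.0485, γ^t·E[r] = 0.251055, running G = 9.501037
t=8: π = [0.1818, 0.3082, 0.2840, 0.2260], E[r] = 3.0485, γ^t·E[r] = 0.175739, running G = 9.676776

G = 9.6768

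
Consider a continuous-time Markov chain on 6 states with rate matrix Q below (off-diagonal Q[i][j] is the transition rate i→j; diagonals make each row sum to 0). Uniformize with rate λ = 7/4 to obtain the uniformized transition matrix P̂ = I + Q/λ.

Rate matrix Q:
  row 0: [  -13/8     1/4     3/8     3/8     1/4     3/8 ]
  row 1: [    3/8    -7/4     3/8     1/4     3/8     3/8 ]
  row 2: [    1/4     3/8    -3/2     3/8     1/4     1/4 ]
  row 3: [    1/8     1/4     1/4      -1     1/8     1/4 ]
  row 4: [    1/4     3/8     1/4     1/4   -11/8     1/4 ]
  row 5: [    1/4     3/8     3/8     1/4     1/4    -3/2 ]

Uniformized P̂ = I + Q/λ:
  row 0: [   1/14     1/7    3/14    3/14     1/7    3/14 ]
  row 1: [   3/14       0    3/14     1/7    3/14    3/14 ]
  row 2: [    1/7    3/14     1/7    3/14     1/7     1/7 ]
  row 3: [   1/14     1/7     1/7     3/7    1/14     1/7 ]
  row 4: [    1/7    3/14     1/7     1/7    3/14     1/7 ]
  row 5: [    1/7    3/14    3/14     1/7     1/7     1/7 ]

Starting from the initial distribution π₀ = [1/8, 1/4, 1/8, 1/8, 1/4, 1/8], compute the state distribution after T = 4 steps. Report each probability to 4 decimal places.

t=0: π = [0.1250, 0.2500, 0.1250, 0.1250, 0.2500, 0.1250]
t=1: π = [0.1429, 0.1429, 0.1786, 0.1964, 0.1696, 0.1696]
t=2: π = [0.1288, 0.1594, 0.1754, 0.2219, 0.1511, 0.1633]
t=3: π = [0.1292, 0.1551, 0.1751, 0.2280, 0.1492, 0.1634]
t=4: π = [0.1284, 0.1555, 0.1748, 0.2297, 0.1483, 0.1632]

π = [0.1284, 0.1555, 0.1748, 0.2297, 0.1483, 0.1632]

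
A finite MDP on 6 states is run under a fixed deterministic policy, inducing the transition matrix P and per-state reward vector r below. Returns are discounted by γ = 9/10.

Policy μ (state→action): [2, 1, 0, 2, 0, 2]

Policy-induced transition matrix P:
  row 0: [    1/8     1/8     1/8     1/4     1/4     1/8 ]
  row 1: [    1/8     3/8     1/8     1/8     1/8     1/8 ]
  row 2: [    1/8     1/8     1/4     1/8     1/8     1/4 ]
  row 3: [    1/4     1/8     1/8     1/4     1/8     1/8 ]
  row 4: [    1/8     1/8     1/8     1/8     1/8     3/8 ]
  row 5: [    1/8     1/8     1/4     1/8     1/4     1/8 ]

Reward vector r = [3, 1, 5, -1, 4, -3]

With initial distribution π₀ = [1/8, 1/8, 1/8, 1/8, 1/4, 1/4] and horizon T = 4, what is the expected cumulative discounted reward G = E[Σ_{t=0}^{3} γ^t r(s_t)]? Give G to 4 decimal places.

G = 4.6201

t=0: π = [0.1250, 0.1250, 0.1250, 0.1250, 0.2500, 0.2500], E[r] = 1.2500, γ^t·E[r] = 1.250000, running G = 1.250000
t=1: π = [0.1406, 0.1563, 0.1719, 0.1563, 0.1719, 0.2031], E[r] = 1.3594, γ^t·E[r] = 1.223438, running G = 2.473438
t=2: π = [0.1445, 0.1641, 0.1719, 0.1621, 0.1680, 0.1895], E[r] = 1.3984, γ^t·E[r] = 1.132734, running G = 3.606172
t=3: π = [0.1453, 0.1660, 0.1702, 0.1633, 0.1667, 0.1885], E[r] = 1.3909, γ^t·E[r] = 1.013944, running G = 4.620115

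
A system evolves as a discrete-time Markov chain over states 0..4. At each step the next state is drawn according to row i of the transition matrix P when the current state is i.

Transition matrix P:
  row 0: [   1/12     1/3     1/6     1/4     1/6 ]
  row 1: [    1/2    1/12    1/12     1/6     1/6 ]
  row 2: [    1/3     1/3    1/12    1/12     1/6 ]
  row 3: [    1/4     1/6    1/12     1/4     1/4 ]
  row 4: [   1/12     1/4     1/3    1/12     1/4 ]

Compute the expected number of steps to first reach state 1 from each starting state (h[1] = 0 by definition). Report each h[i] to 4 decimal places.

First-step conditioning: h[1] = 0; for i ≠ 1, h[i] = 1 + Σ_k P[i][k]·h[k].
  h[0] = 1 + 1/12·h[0] + 1/6·h[2] + 1/4·h[3] + 1/6·h[4]
  h[2] = 1 + 1/3·h[0] + 1/12·h[2] + 1/12·h[3] + 1/6·h[4]
  h[3] = 1 + 1/4·h[0] + 1/12·h[2] + 1/4·h[3] + 1/4·h[4]
  h[4] = 1 + 1/12·h[0] + 1/3·h[2] + 1/12·h[3] + 1/4·h[4]
Solving the 4×4 linear system over states ≠ 1 gives exactly h = [20688/5903, 0, 20136/5903, 24276/5903, 21816/5903] (h[1] = 0 is the target).

h = [3.5047, 0.0000, 3.4111, 4.1125, 3.6957]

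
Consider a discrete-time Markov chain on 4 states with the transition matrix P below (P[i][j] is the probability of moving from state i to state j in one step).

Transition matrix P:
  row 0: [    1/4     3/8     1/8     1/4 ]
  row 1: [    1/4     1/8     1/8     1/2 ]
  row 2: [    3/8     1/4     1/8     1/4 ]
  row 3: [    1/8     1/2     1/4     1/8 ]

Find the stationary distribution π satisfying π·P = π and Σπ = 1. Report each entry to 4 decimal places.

π = [0.2337, 0.3130, 0.1615, 0.2918]

Balance equations π_j = Σ_i π_i·P[i][j]:
  π_0 = 1/4·π_0 + 1/4·π_1 + 3/8·π_2 + 1/8·π_3
  π_1 = 3/8·π_0 + 1/8·π_1 + 1/4·π_2 + 1/2·π_3
  π_2 = 1/8·π_0 + 1/8·π_1 + 1/8·π_2 + 1/4·π_3
  normalize: π_0 + π_1 + π_2 + π_3 = 1
Solving the linear system gives exactly π = [165/706, 221/706, 57/353, 103/353].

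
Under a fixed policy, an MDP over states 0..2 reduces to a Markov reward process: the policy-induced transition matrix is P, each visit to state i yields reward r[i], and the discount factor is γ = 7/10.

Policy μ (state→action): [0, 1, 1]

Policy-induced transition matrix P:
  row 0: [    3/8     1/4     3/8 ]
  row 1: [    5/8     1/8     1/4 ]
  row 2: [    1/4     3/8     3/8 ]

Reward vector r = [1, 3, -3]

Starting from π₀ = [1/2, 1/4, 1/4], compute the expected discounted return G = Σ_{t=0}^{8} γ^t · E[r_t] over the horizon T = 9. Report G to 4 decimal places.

t=0: π = [0.5000, 0.2500, 0.2500], E[r] = 0.5000, γ^t·E[r] = 0.500000, running G = 0.500000
t=1: π = [0.4063, 0.2500, 0.3438], E[r] = 0.1250, γ^t·E[r] = 0.087500, running G = 0.587500
t=2: π = [0.3945, 0.2617, 0.3438], E[r] = 0.1484, γ^t·E[r] = 0.072734, running G = 0.660234
t=3: π = [0.3975, 0.2603, 0.3423], E[r] = 0.1514, γ^t·E[r] = 0.051919, running G = 0.712153
t=4: π = [0.3973, 0.2603, 0.3425], E[r] = 0.1506, γ^t·E[r] = 0.036167, running G = 0.748321
t=5: π = [0.3973, 0.2603, 0.3425], E[r] = 0.1507, γ^t·E[r] = 0.025325, running G = 0.773646
t=6: π = [0.3973, 0.2603, 0.3425], E[r] = 0.1507, γ^t·E[r] = 0.017728, running G = 0.791374
t=7: π = [0.3973, 0.2603, 0.3425], E[r] = 0.1507, γ^t·E[r] = 0.012410, running G = 0.803783
t=8: π = [0.3973, 0.2603, 0.3425], E[r] = 0.1507, γ^t·E[r] = 0.008687, running G = 0.812470

G = 0.8125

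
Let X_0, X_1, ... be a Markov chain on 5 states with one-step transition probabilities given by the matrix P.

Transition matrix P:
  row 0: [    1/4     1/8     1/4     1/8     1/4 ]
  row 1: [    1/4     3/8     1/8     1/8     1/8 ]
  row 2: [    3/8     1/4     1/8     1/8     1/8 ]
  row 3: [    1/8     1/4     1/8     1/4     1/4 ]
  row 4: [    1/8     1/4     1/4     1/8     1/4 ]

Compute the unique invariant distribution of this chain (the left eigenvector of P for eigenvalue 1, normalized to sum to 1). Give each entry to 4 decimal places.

π = [0.2299, 0.2529, 0.1783, 0.1429, 0.1961]

Balance equations π_j = Σ_i π_i·P[i][j]:
  π_0 = 1/4·π_0 + 1/4·π_1 + 3/8·π_2 + 1/8·π_3 + 1/8·π_4
  π_1 = 1/8·π_0 + 3/8·π_1 + 1/4·π_2 + 1/4·π_3 + 1/4·π_4
  π_2 = 1/4·π_0 + 1/8·π_1 + 1/8·π_2 + 1/8·π_3 + 1/4·π_4
  π_3 = 1/8·π_0 + 1/8·π_1 + 1/8·π_2 + 1/4·π_3 + 1/8·π_4
  normalize: π_0 + π_1 + π_2 + π_3 + π_4 = 1
Solving the linear system gives exactly π = [103/448, 793/3136, 559/3136, 1/7, 615/3136].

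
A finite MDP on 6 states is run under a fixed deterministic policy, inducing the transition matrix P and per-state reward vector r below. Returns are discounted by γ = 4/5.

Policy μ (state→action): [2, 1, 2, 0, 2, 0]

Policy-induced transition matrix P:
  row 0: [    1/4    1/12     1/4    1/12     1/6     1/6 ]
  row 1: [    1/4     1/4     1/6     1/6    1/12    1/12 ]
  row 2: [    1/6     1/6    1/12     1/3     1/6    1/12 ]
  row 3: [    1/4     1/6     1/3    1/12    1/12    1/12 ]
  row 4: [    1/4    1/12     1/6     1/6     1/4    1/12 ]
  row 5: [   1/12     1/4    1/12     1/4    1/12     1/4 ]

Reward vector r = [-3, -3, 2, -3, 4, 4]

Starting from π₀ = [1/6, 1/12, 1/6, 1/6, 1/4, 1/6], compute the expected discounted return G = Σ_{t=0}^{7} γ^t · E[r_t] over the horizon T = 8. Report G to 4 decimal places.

G = 0.0954

t=0: π = [0.1667, 0.0833, 0.1667, 0.1667, 0.2500, 0.1667], E[r] = 0.7500, γ^t·E[r] = 0.750000, running G = 0.750000
t=1: π = [0.2083, 0.1528, 0.1806, 0.1806, 0.1528, 0.1250], E[r] = -0.1528, γ^t·E[r] = -0.122222, running G = 0.627778
t=2: π = [0.2141, 0.1597, 0.1887, 0.1748, 0.1412, 0.1215], E[r] = -0.2176, γ^t·E[r] = -0.139259, running G = 0.488519
t=3: π = [0.2140, 0.1605, 0.1878, 0.1758, 0.1404, 0.1214], E[r] = -0.2280, γ^t·E[r] = -0.116741, running G = 0.371778
t=4: π = [0.2141, 0.1606, 0.1880, 0.1756, 0.1402, 0.1214], E[r] = -0.2284, γ^t·E[r] = -0.093551, running G = 0.278227
t=5: π = [0.2141, 0.1606, 0.1880, 0.1756, 0.1402, 0.1214], E[r] = -0.2287, γ^t·E[r] = -0.074930, running G = 0.203297
t=6: π = [0.2141, 0.1606, 0.1880, 0.1756, 0.1402, 0.1214], E[r] = -0.2287, γ^t·E[r] = -0.059944, running G = 0.143353
t=7: π = [0.2141, 0.1606, 0.1880, 0.1756, 0.1402, 0.1214], E[r] = -0.2287, γ^t·E[r] = -0.047957, running G = 0.095396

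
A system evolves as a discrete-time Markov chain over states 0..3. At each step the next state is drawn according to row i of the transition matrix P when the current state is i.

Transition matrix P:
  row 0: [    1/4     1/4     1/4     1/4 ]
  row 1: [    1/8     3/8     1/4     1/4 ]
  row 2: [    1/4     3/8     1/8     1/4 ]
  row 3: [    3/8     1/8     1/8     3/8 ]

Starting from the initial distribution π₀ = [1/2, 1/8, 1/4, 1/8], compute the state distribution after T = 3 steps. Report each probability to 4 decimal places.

π = [0.2507, 0.2732, 0.1907, 0.2854]

t=0: π = [0.5000, 0.1250, 0.2500, 0.1250]
t=1: π = [0.2500, 0.2813, 0.2031, 0.2656]
t=2: π = [0.2480, 0.2773, 0.1914, 0.2832]
t=3: π = [0.2507, 0.2732, 0.1907, 0.2854]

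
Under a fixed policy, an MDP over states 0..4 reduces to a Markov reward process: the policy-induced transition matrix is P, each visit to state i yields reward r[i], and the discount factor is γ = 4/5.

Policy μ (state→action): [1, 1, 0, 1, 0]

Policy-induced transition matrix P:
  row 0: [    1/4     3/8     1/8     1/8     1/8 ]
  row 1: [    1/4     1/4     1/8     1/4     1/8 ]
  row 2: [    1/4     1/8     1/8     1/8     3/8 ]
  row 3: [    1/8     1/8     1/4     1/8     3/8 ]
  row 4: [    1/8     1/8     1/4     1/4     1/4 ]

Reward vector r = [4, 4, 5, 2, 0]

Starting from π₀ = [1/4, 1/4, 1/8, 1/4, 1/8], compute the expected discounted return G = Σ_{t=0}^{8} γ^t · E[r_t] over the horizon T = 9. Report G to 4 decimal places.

t=0: π = [0.2500, 0.2500, 0.1250, 0.2500, 0.1250], E[r] = 3.1250, γ^t·E[r] = 3.125000, running G = 3.125000
t=1: π = [0.2031, 0.2188, 0.1719, 0.1719, 0.2344], E[r] = 2.8906, γ^t·E[r] = 2.312500, running G = 5.437500
t=2: π = [0.1992, 0.2031, 0.1758, 0.1816, 0.2402], E[r] = 2.8516, γ^t·E[r] = 1.825000, running G = 7.262500
t=3: π = [0.1973, 0.2002, 0.1777, 0.1804, 0.2444], E[r] = 2.8394, γ^t·E[r] = 1.453750, running G = 8.716250
t=4: π = [0.1969, 0.1993, 0.1781, 0.1806, 0.2451], E[r] = 2.8366, γ^t·E[r] = 1.161875, running G = 9.878125
t=5: π = [0.1968, 0.1991, 0.1782, 0.1806, 0.2453], E[r] = 2.8359, γ^t·E[r] = 0.929263, running G = 10.807388
t=6: π = [0.1968, 0.1991, 0.1782, 0.1806, 0.2454], E[r] = 2.8357, γ^t·E[r] = 0.743364, running G = 11.550751
t=7: π = [0.1968, 0.1991, 0.1782, 0.1806, 0.2454], E[r] = 2.8357, γ^t·E[r] = 0.594682, running G = 12.145433
t=8: π = [0.1968, 0.1991, 0.1782, 0.1806, 0.2454], E[r] = 2.8357, γ^t·E[r] = 0.475743, running G = 12.621176

G = 12.6212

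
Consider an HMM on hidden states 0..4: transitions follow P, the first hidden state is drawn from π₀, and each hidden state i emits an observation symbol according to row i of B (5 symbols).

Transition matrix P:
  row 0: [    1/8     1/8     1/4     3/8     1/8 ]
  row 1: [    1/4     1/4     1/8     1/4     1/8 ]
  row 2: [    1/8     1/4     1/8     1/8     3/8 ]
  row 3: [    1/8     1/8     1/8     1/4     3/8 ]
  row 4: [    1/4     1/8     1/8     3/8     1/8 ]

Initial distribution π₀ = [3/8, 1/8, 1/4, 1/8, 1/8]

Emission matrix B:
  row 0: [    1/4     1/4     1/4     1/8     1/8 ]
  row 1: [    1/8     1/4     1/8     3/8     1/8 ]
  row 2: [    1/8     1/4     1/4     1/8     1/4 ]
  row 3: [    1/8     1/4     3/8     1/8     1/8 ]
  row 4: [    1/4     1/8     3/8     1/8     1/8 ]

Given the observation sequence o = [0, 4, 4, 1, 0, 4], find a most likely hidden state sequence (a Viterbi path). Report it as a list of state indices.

t=0: δ = [9.375e-02, 1.562e-02, 3.125e-02, 1.562e-02, 3.125e-02]  (obs o_0=0)
t=1: δ = [1.465e-03, 1.465e-03, 5.859e-03, 4.395e-03, 1.465e-03]  ψ = [0, 0, 0, 0, 0]  (obs o_1=4)
t=2: δ = [9.155e-05, 1.831e-04, 1.831e-04, 1.373e-04, 2.747e-04]  ψ = [2, 2, 2, 3, 2]  (obs o_2=4)
t=3: δ = [1.717e-05, 1.144e-05, 8.583e-06, 2.575e-05, 8.583e-06]  ψ = [4, 1, 4, 4, 2]  (obs o_3=1)
t=4: δ = [8.047e-07, 4.023e-07, 5.364e-07, 8.047e-07, 2.414e-06]  ψ = [3, 3, 0, 0, 3]  (obs o_4=0)
t=5: δ = [7.544e-08, 3.772e-08, 7.544e-08, 1.132e-07, 3.772e-08]  ψ = [4, 4, 4, 4, 3]  (obs o_5=4)
backtrack: best end state = 3; path = [0, 2, 4, 3, 4, 3]

path = [0, 2, 4, 3, 4, 3]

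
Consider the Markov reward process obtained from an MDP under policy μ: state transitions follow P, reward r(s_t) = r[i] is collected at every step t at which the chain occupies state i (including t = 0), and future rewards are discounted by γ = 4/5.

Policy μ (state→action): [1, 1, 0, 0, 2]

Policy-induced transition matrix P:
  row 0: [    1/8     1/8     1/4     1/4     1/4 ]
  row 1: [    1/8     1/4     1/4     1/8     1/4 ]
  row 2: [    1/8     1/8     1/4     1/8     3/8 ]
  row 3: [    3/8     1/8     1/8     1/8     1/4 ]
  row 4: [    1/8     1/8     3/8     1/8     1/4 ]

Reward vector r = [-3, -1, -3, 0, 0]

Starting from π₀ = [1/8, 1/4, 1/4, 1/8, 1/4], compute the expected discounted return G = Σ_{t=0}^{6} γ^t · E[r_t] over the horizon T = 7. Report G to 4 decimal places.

G = -5.5854

t=0: π = [0.1250, 0.2500, 0.2500, 0.1250, 0.2500], E[r] = -1.3750, γ^t·E[r] = -1.375000, running G = -1.375000
t=1: π = [0.1563, 0.1563, 0.2656, 0.1406, 0.2813], E[r] = -1.4219, γ^t·E[r] = -1.137500, running G = -2.512500
t=2: π = [0.1602, 0.1445, 0.2676, 0.1445, 0.2832], E[r] = -1.4277, γ^t·E[r] = -0.913750, running G = -3.426250
t=3: π = [0.1611, 0.1431, 0.2673, 0.1450, 0.2834], E[r] = -1.4285, γ^t·E[r] = -0.731375, running G = -4.157625
t=4: π = [0.1613, 0.1429, 0.2673, 0.1451, 0.2834], E[r] = -1.4286, γ^t·E[r] = -0.585138, running G = -4.742763
t=5: π = [0.1613, 0.1429, 0.2673, 0.1452, 0.2834], E[r] = -1.4286, γ^t·E[r] = -0.468114, running G = -5.210876
t=6: π = [0.1613, 0.1429, 0.2673, 0.1452, 0.2834], E[r] = -1.4286, γ^t·E[r] = -0.374491, running G = -5.585368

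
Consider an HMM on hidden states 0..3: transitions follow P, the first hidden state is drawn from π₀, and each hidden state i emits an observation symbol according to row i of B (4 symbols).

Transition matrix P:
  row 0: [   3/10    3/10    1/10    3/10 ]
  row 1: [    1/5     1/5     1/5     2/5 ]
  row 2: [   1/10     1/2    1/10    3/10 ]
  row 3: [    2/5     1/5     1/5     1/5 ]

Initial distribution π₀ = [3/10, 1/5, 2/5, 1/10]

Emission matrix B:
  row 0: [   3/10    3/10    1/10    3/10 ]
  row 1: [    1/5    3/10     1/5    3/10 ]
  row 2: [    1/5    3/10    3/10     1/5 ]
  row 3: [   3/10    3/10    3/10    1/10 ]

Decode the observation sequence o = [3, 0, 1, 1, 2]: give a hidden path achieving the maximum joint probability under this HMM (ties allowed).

path = [0, 3, 0, 1, 3]

t=0: δ = [9.000e-02, 6.000e-02, 8.000e-02, 1.000e-02]  (obs o_0=3)
t=1: δ = [8.100e-03, 8.000e-03, 2.400e-03, 8.100e-03]  ψ = [0, 2, 1, 0]  (obs o_1=0)
t=2: δ = [9.720e-04, 7.290e-04, 4.860e-04, 9.600e-04]  ψ = [3, 0, 3, 1]  (obs o_2=1)
t=3: δ = [1.152e-04, 8.748e-05, 5.760e-05, 8.748e-05]  ψ = [3, 0, 3, 0]  (obs o_3=1)
t=4: δ = [3.499e-06, 6.912e-06, 5.249e-06, 1.050e-05]  ψ = [3, 0, 1, 1]  (obs o_4=2)
backtrack: best end state = 3; path = [0, 3, 0, 1, 3]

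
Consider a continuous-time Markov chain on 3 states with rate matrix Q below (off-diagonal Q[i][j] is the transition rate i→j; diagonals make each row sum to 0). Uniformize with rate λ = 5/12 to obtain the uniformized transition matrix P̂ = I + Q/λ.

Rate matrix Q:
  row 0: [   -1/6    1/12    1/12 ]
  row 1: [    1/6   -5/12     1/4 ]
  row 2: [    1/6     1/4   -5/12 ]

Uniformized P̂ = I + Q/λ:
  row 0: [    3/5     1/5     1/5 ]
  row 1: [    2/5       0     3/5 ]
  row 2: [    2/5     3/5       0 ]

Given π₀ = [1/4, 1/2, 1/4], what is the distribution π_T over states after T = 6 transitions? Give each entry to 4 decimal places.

π = [0.5000, 0.2558, 0.2442]

t=0: π = [0.2500, 0.5000, 0.2500]
t=1: π = [0.4500, 0.2000, 0.3500]
t=2: π = [0.4900, 0.3000, 0.2100]
t=3: π = [0.4980, 0.2240, 0.2780]
t=4: π = [0.4996, 0.2664, 0.2340]
t=5: π = [0.4999, 0.2403, 0.2598]
t=6: π = [0.5000, 0.2558, 0.2442]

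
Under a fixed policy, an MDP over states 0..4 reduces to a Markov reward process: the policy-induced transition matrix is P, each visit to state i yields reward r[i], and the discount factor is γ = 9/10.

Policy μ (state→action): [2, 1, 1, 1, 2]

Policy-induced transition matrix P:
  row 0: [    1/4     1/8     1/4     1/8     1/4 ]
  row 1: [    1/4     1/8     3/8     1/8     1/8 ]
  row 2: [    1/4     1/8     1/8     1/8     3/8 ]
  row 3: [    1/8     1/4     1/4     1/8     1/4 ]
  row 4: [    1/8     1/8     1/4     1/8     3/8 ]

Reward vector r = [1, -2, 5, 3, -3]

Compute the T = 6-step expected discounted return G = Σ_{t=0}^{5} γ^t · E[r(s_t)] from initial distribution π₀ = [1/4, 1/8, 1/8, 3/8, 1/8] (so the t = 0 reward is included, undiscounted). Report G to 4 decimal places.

t=0: π = [0.2500, 0.1250, 0.1250, 0.3750, 0.1250], E[r] = 1.3750, γ^t·E[r] = 1.375000, running G = 1.375000
t=1: π = [0.1875, 0.1719, 0.2500, 0.1250, 0.2656], E[r] = 0.6719, γ^t·E[r] = 0.604688, running G = 1.979688
t=2: π = [0.2012, 0.1406, 0.2402, 0.1250, 0.2930], E[r] = 0.6172, γ^t·E[r] = 0.499922, running G = 2.479609
t=3: π = [0.1978, 0.1406, 0.2375, 0.1250, 0.2991], E[r] = 0.5820, γ^t·E[r] = 0.424301, running G = 2.903910
t=4: π = [0.1970, 0.1406, 0.2379, 0.1250, 0.2995], E[r] = 0.5817, γ^t·E[r] = 0.381630, running G = 3.285541
t=5: π = [0.1969, 0.1406, 0.2378, 0.1250, 0.2996], E[r] = 0.5811, γ^t·E[r] = 0.343143, running G = 3.628684

G = 3.6287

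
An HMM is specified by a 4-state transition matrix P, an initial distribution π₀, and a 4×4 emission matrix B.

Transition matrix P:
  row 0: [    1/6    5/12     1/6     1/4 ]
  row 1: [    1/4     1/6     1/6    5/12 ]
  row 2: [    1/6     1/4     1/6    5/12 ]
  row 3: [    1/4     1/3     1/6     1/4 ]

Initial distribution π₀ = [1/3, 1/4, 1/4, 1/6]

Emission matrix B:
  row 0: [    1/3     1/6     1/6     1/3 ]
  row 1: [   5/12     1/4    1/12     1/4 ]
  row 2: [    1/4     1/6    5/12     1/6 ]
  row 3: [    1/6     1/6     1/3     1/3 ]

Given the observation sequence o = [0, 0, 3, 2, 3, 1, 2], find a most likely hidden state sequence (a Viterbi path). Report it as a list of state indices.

t=0: δ = [1.111e-01, 1.042e-01, 6.250e-02, 2.778e-02]  (obs o_0=0)
t=1: δ = [8.681e-03, 1.929e-02, 4.630e-03, 7.234e-03]  ψ = [1, 0, 0, 1]  (obs o_1=0)
t=2: δ = [1.608e-03, 9.042e-04, 5.358e-04, 2.679e-03]  ψ = [1, 0, 1, 1]  (obs o_2=3)
t=3: δ = [1.116e-04, 7.442e-05, 1.861e-04, 2.233e-04]  ψ = [3, 3, 3, 3]  (obs o_3=2)
t=4: δ = [1.861e-05, 1.861e-05, 6.202e-06, 2.584e-05]  ψ = [3, 3, 3, 2]  (obs o_4=3)
t=5: δ = [1.077e-06, 2.153e-06, 7.178e-07, 1.292e-06]  ψ = [3, 3, 3, 1]  (obs o_5=1)
t=6: δ = [8.973e-08, 3.739e-08, 1.495e-07, 2.991e-07]  ψ = [1, 0, 1, 1]  (obs o_6=2)
backtrack: best end state = 3; path = [0, 1, 3, 2, 3, 1, 3]

path = [0, 1, 3, 2, 3, 1, 3]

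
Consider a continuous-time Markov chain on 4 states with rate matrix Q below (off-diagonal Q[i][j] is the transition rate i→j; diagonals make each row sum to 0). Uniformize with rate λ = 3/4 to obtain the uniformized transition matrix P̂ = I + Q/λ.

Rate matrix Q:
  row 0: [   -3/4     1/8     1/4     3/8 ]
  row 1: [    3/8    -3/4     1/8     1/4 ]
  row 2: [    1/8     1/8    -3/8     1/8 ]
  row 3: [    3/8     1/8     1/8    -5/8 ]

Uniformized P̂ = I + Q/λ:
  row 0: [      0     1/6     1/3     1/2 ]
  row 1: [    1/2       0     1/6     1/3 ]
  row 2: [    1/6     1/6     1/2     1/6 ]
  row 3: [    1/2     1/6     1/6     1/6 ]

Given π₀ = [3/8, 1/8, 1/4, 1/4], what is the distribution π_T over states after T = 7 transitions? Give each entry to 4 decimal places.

π = [0.2629, 0.1429, 0.3158, 0.2784]

t=0: π = [0.3750, 0.1250, 0.2500, 0.2500]
t=1: π = [0.2292, 0.1458, 0.3125, 0.3125]
t=2: π = [0.2813, 0.1424, 0.3090, 0.2674]
t=3: π = [0.2564, 0.1429, 0.3166, 0.2841]
t=4: π = [0.2663, 0.1428, 0.3149, 0.2759]
t=5: π = [0.2619, 0.1429, 0.3160, 0.2792]
t=6: π = [0.2637, 0.1429, 0.3157, 0.2778]
t=7: π = [0.2629, 0.1429, 0.3158, 0.2784]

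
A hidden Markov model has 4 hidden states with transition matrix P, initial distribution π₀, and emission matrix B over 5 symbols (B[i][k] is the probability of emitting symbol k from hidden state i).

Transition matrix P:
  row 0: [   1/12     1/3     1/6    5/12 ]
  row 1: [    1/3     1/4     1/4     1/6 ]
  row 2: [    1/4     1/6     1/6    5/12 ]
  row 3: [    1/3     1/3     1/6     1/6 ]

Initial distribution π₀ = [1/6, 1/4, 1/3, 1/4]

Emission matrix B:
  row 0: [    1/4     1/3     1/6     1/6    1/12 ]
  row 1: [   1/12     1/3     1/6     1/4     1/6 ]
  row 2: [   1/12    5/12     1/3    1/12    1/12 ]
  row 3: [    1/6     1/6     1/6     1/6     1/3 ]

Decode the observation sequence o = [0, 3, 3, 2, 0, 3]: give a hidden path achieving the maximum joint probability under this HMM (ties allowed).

path = [0, 3, 1, 2, 3, 1]

t=0: δ = [4.167e-02, 2.083e-02, 2.778e-02, 4.167e-02]  (obs o_0=0)
t=1: δ = [2.315e-03, 3.472e-03, 5.787e-04, 2.894e-03]  ψ = [3, 0, 0, 0]  (obs o_1=3)
t=2: δ = [1.929e-04, 2.411e-04, 7.234e-05, 1.608e-04]  ψ = [1, 3, 1, 0]  (obs o_2=3)
t=3: δ = [1.340e-05, 1.072e-05, 2.009e-05, 1.340e-05]  ψ = [1, 0, 1, 0]  (obs o_3=2)
t=4: δ = [1.256e-06, 3.721e-07, 2.791e-07, 1.395e-06]  ψ = [2, 0, 2, 2]  (obs o_4=0)
t=5: δ = [7.752e-08, 1.163e-07, 1.938e-08, 8.721e-08]  ψ = [3, 3, 3, 0]  (obs o_5=3)
backtrack: best end state = 1; path = [0, 3, 1, 2, 3, 1]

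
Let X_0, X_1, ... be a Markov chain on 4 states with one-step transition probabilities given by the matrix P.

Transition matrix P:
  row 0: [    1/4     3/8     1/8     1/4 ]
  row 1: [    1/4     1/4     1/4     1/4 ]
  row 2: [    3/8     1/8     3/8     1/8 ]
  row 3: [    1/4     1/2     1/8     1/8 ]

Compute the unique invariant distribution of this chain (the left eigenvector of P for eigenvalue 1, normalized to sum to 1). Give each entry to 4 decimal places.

π = [0.2772, 0.3069, 0.2178, 0.1980]

Balance equations π_j = Σ_i π_i·P[i][j]:
  π_0 = 1/4·π_0 + 1/4·π_1 + 3/8·π_2 + 1/4·π_3
  π_1 = 3/8·π_0 + 1/4·π_1 + 1/8·π_2 + 1/2·π_3
  π_2 = 1/8·π_0 + 1/4·π_1 + 3/8·π_2 + 1/8·π_3
  normalize: π_0 + π_1 + π_2 + π_3 = 1
Solving the linear system gives exactly π = [28/101, 31/101, 22/101, 20/101].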